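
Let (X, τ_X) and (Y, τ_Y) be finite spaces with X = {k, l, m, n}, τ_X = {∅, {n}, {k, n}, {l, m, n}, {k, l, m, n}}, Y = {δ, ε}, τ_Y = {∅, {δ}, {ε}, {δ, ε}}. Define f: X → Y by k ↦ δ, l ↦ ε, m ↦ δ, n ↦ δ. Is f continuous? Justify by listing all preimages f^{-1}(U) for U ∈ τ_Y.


f is NOT continuous.

Compute f^{-1}(U) for each U ∈ τ_Y:
  U = ∅: f^{-1}(U) = ∅ ∈ τ_X ✓.
  U = {δ}: f^{-1}(U) = {k, m, n} ∉ τ_X ✗.
  U = {ε}: f^{-1}(U) = {l} ∉ τ_X ✗.
  U = {δ, ε}: f^{-1}(U) = {k, l, m, n} ∈ τ_X ✓.
Found U = {δ} with f^{-1}(U) = {k, m, n} not in τ_X. Therefore f is NOT continuous.


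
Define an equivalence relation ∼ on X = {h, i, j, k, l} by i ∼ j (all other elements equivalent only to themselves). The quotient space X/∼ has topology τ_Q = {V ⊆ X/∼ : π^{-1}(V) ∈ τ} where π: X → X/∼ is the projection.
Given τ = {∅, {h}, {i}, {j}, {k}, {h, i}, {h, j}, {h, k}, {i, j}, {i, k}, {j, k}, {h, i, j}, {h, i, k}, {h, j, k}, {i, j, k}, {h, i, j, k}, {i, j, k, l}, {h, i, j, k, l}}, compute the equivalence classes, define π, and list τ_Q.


X/∼ = {[h], [i=j], [k], [l]}; |τ_Q| = 10.

Equivalence classes: [h], [i=j], [k], [l].
Quotient map π: X → X/∼ sends h ↦ [h], i ↦ [i=j], j ↦ [i=j], k ↦ [k], l ↦ [l].
For each subset V ⊆ X/∼, compute π^{-1}(V) ⊆ X and check whether π^{-1}(V) ∈ τ. V is open in τ_Q iff π^{-1}(V) ∈ τ.
  V = {}: π^{-1}(V) = ∅ ∈ τ ✓.
  V = {[h]}: π^{-1}(V) = {h} ∈ τ ✓.
  V = {[i=j]}: π^{-1}(V) = {i, j} ∈ τ ✓.
  V = {[h], [i=j]}: π^{-1}(V) = {h, i, j} ∈ τ ✓.
  V = {[k]}: π^{-1}(V) = {k} ∈ τ ✓.
  V = {[h], [k]}: π^{-1}(V) = {h, k} ∈ τ ✓.
  V = {[i=j], [k]}: π^{-1}(V) = {i, j, k} ∈ τ ✓.
  V = {[h], [i=j], [k]}: π^{-1}(V) = {h, i, j, k} ∈ τ ✓.
  V = {[l]}: π^{-1}(V) = {l} ∉ τ ✗.
  V = {[h], [l]}: π^{-1}(V) = {h, l} ∉ τ ✗.
  V = {[i=j], [l]}: π^{-1}(V) = {i, j, l} ∉ τ ✗.
  V = {[h], [i=j], [l]}: π^{-1}(V) = {h, i, j, l} ∉ τ ✗.
  V = {[k], [l]}: π^{-1}(V) = {k, l} ∉ τ ✗.
  V = {[h], [k], [l]}: π^{-1}(V) = {h, k, l} ∉ τ ✗.
  V = {[i=j], [k], [l]}: π^{-1}(V) = {i, j, k, l} ∈ τ ✓.
  V = {[h], [i=j], [k], [l]}: π^{-1}(V) = {h, i, j, k, l} ∈ τ ✓.
Open sets in the quotient: τ_Q = {{}, {[h]}, {[i=j]}, {[h], [i=j]}, {[k]}, {[h], [k]}, {[i=j], [k]}, {[h], [i=j], [k]}, {[i=j], [k], [l]}, {[h], [i=j], [k], [l]}} (10 elements).


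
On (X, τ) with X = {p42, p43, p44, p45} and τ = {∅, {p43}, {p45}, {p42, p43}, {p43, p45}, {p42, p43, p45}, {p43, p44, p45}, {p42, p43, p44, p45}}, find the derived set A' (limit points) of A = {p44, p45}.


A' = {p44}

For each x ∈ X, list the open sets U ∈ τ with x ∈ U, then check whether U ∩ (A ∖ {x}) ≠ ∅ for every such U.
  x = p42: open {p42, p43} ∋ x has {p42, p43} ∩ (A ∖ {p42}) = ∅, so x is NOT a limit point.
  x = p43: open {p43} ∋ x has {p43} ∩ (A ∖ {p43}) = ∅, so x is NOT a limit point.
  x = p44: opens ∋ x are {p43, p44, p45}, {p42, p43, p44, p45}; each meets A ∖ {p44}, so x IS a limit point.
  x = p45: open {p45} ∋ x has {p45} ∩ (A ∖ {p45}) = ∅, so x is NOT a limit point.
Collecting: A' = {p44}.


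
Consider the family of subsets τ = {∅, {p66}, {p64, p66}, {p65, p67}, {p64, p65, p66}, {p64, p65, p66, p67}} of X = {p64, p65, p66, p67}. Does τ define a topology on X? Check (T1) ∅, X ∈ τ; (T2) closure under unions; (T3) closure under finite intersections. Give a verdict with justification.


τ is NOT a topology on X.

Axiom (T1): ∅ ∈ τ? Yes; X ∈ τ? Yes.
Axiom (T2/T3): check pairwise unions and intersections of members of τ.
Counterexample for (T2): {p66} ∪ {p65, p67} = {p65, p66, p67} ∉ τ. Therefore τ is NOT a topology.


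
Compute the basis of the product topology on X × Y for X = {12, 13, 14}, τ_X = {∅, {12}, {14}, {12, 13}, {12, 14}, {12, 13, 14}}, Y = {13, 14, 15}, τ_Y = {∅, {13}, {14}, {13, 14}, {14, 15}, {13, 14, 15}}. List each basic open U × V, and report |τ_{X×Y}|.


Basis B = {∅ × ∅, {12} × {13}, {12} × {14}, {14} × {13}, {14} × {14}, {12} × {13, 14}, {12, 13} × {13}, {12, 14} × {13}, {12} × {14, 15}, {12, 13} × {14}, {12, 14} × {14}, {14} × {13, 14}, {14} × {14, 15}, {12} × {13, 14, 15}, {12, 13, 14} × {13}, {12, 13, 14} × {14}, {14} × {13, 14, 15}, {12, 13} × {13, 14}, {12, 14} × {13, 14}, {12, 13} × {14, 15}, {12, 14} × {14, 15}, {12, 13} × {13, 14, 15}, {12, 14} × {13, 14, 15}, {12, 13, 14} × {13, 14}, {12, 13, 14} × {14, 15}, {12, 13, 14} × {13, 14, 15}}; |τ_{X×Y}| = 108.

Enumerate products U × V with U ∈ τ_X, V ∈ τ_Y (deduplicated):
  ∅ × ∅ = {} (∅)
  {12} × {13} = {(12,13)}
  {12} × {14} = {(12,14)}
  {14} × {13} = {(14,13)}
  {14} × {14} = {(14,14)}
  {12} × {13, 14} = {(12,13), (12,14)}
  {12, 13} × {13} = {(12,13), (13,13)}
  {12, 14} × {13} = {(12,13), (14,13)}
  {12} × {14, 15} = {(12,14), (12,15)}
  {12, 13} × {14} = {(12,14), (13,14)}
  {12, 14} × {14} = {(12,14), (14,14)}
  {14} × {13, 14} = {(14,13), (14,14)}
  {14} × {14, 15} = {(14,14), (14,15)}
  {12} × {13, 14, 15} = {(12,13), (12,14), (12,15)}
  {12, 13, 14} × {13} = {(12,13), (13,13), (14,13)}
  {12, 13, 14} × {14} = {(12,14), (13,14), (14,14)}
  {14} × {13, 14, 15} = {(14,13), (14,14), (14,15)}
  {12, 13} × {13, 14} = {(12,13), (12,14), (13,13), (13,14)}
  {12, 14} × {13, 14} = {(12,13), (12,14), (14,13), (14,14)}
  {12, 13} × {14, 15} = {(12,14), (12,15), (13,14), (13,15)}
  {12, 14} × {14, 15} = {(12,14), (12,15), (14,14), (14,15)}
  {12, 13} × {13, 14, 15} = {(12,13), (12,14), (12,15), (13,13), (13,14), (13,15)}
  {12, 14} × {13, 14, 15} = {(12,13), (12,14), (12,15), (14,13), (14,14), (14,15)}
  {12, 13, 14} × {13, 14} = {(12,13), (12,14), (13,13), (13,14), (14,13), (14,14)}
  {12, 13, 14} × {14, 15} = {(12,14), (12,15), (13,14), (13,15), (14,14), (14,15)}
  {12, 13, 14} × {13, 14, 15} = {(12,13), (12,14), (12,15), (13,13), (13,14), (13,15), (14,13), (14,14), (14,15)}
These 26 distinct sets form the basis B.
Close under arbitrary unions to get τ_{X×Y}; counting gives |τ_{X×Y}| = 108.


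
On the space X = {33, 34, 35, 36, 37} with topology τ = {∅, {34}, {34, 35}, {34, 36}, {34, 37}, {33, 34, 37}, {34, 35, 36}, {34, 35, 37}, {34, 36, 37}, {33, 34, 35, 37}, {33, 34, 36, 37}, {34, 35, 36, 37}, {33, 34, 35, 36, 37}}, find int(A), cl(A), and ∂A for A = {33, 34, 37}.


int(A) = {33, 34, 37}, cl(A) = {33, 34, 35, 36, 37}, ∂A = {35, 36}.

Closed sets in (X, τ) are complements of opens:
  closed(X, τ) = {∅, {33}, {35}, {36}, {33, 35}, {33, 36}, {33, 37}, {35, 36}, {33, 35, 36}, {33, 35, 37}, {33, 36, 37}, {33, 35, 36, 37}, {33, 34, 35, 36, 37}}.
int(A) = ⋃ {U ∈ τ : U ⊆ A}. Opens contained in A: ∅, {34}, {34, 37}, {33, 34, 37}.
Taking the union of these: int(A) = {33, 34, 37}.
cl(A) = ⋂ {C closed : A ⊆ C}. Closed sets containing A: {33, 34, 35, 36, 37}.
Intersecting these: cl(A) = {33, 34, 35, 36, 37}.
∂A = cl(A) ∖ int(A) = {33, 34, 35, 36, 37} ∖ {33, 34, 37} = {35, 36}.


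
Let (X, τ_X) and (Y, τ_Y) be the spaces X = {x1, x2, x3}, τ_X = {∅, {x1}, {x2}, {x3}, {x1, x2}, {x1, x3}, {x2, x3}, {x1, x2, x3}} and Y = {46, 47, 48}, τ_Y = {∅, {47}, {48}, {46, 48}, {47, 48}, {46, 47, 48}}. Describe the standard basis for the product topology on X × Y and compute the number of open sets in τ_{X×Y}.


Basis B = {∅ × ∅, {x1} × {47}, {x1} × {48}, {x2} × {47}, {x2} × {48}, {x3} × {47}, {x3} × {48}, {x1} × {46, 48}, {x1} × {47, 48}, {x1, x2} × {47}, {x1, x3} × {47}, {x1, x2} × {48}, {x1, x3} × {48}, {x2} × {46, 48}, {x2} × {47, 48}, {x2, x3} × {47}, {x2, x3} × {48}, {x3} × {46, 48}, {x3} × {47, 48}, {x1} × {46, 47, 48}, {x1, x2, x3} × {47}, {x1, x2, x3} × {48}, {x2} × {46, 47, 48}, {x3} × {46, 47, 48}, {x1, x2} × {46, 48}, {x1, x3} × {46, 48}, {x1, x2} × {47, 48}, {x1, x3} × {47, 48}, {x2, x3} × {46, 48}, {x2, x3} × {47, 48}, {x1, x2} × {46, 47, 48}, {x1, x3} × {46, 47, 48}, {x1, x2, x3} × {46, 48}, {x1, x2, x3} × {47, 48}, {x2, x3} × {46, 47, 48}, {x1, x2, x3} × {46, 47, 48}}; |τ_{X×Y}| = 216.

Enumerate products U × V with U ∈ τ_X, V ∈ τ_Y (deduplicated):
  ∅ × ∅ = {} (∅)
  {x1} × {47} = {(x1,47)}
  {x1} × {48} = {(x1,48)}
  {x2} × {47} = {(x2,47)}
  {x2} × {48} = {(x2,48)}
  {x3} × {47} = {(x3,47)}
  {x3} × {48} = {(x3,48)}
  {x1} × {46, 48} = {(x1,46), (x1,48)}
  {x1} × {47, 48} = {(x1,47), (x1,48)}
  {x1, x2} × {47} = {(x1,47), (x2,47)}
  {x1, x3} × {47} = {(x1,47), (x3,47)}
  {x1, x2} × {48} = {(x1,48), (x2,48)}
  {x1, x3} × {48} = {(x1,48), (x3,48)}
  {x2} × {46, 48} = {(x2,46), (x2,48)}
  {x2} × {47, 48} = {(x2,47), (x2,48)}
  {x2, x3} × {47} = {(x2,47), (x3,47)}
  {x2, x3} × {48} = {(x2,48), (x3,48)}
  {x3} × {46, 48} = {(x3,46), (x3,48)}
  {x3} × {47, 48} = {(x3,47), (x3,48)}
  {x1} × {46, 47, 48} = {(x1,46), (x1,47), (x1,48)}
  {x1, x2, x3} × {47} = {(x1,47), (x2,47), (x3,47)}
  {x1, x2, x3} × {48} = {(x1,48), (x2,48), (x3,48)}
  {x2} × {46, 47, 48} = {(x2,46), (x2,47), (x2,48)}
  {x3} × {46, 47, 48} = {(x3,46), (x3,47), (x3,48)}
  {x1, x2} × {46, 48} = {(x1,46), (x1,48), (x2,46), (x2,48)}
  {x1, x3} × {46, 48} = {(x1,46), (x1,48), (x3,46), (x3,48)}
  {x1, x2} × {47, 48} = {(x1,47), (x1,48), (x2,47), (x2,48)}
  {x1, x3} × {47, 48} = {(x1,47), (x1,48), (x3,47), (x3,48)}
  {x2, x3} × {46, 48} = {(x2,46), (x2,48), (x3,46), (x3,48)}
  {x2, x3} × {47, 48} = {(x2,47), (x2,48), (x3,47), (x3,48)}
  {x1, x2} × {46, 47, 48} = {(x1,46), (x1,47), (x1,48), (x2,46), (x2,47), (x2,48)}
  {x1, x3} × {46, 47, 48} = {(x1,46), (x1,47), (x1,48), (x3,46), (x3,47), (x3,48)}
  {x1, x2, x3} × {46, 48} = {(x1,46), (x1,48), (x2,46), (x2,48), (x3,46), (x3,48)}
  {x1, x2, x3} × {47, 48} = {(x1,47), (x1,48), (x2,47), (x2,48), (x3,47), (x3,48)}
  {x2, x3} × {46, 47, 48} = {(x2,46), (x2,47), (x2,48), (x3,46), (x3,47), (x3,48)}
  {x1, x2, x3} × {46, 47, 48} = {(x1,46), (x1,47), (x1,48), (x2,46), (x2,47), (x2,48), (x3,46), (x3,47), (x3,48)}
These 36 distinct sets form the basis B.
Close under arbitrary unions to get τ_{X×Y}; counting gives |τ_{X×Y}| = 216.


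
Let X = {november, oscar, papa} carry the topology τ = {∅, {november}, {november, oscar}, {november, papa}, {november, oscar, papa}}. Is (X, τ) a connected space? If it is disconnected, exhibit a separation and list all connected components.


(X, τ) is connected.

Find clopen sets (U ∈ τ with X ∖ U ∈ τ):
  U = ∅, X ∖ U = {november, oscar, papa} — both open, so U is clopen.
  U = {november, oscar, papa}, X ∖ U = ∅ — both open, so U is clopen.
Only trivial clopens (∅ and X) exist, so (X, τ) is connected.
Compute connected components by grouping points that agree on all clopens:
  component: {november, oscar, papa}


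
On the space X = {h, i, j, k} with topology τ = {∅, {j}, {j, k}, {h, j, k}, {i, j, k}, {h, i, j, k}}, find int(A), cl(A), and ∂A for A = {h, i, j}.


int(A) = {j}, cl(A) = {h, i, j, k}, ∂A = {h, i, k}.

Closed sets in (X, τ) are complements of opens:
  closed(X, τ) = {∅, {h}, {i}, {h, i}, {h, i, k}, {h, i, j, k}}.
int(A) = ⋃ {U ∈ τ : U ⊆ A}. Opens contained in A: ∅, {j}.
Taking the union of these: int(A) = {j}.
cl(A) = ⋂ {C closed : A ⊆ C}. Closed sets containing A: {h, i, j, k}.
Intersecting these: cl(A) = {h, i, j, k}.
∂A = cl(A) ∖ int(A) = {h, i, j, k} ∖ {j} = {h, i, k}.


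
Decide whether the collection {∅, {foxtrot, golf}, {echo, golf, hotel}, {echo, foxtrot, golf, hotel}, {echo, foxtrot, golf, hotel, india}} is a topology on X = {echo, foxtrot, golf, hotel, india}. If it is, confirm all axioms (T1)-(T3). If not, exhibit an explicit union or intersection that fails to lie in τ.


τ is NOT a topology on X.

Axiom (T1): ∅ ∈ τ? Yes; X ∈ τ? Yes.
Axiom (T2/T3): check pairwise unions and intersections of members of τ.
Counterexample for (T3): {foxtrot, golf} ∩ {echo, golf, hotel} = {golf} ∉ τ. Therefore τ is NOT a topology.


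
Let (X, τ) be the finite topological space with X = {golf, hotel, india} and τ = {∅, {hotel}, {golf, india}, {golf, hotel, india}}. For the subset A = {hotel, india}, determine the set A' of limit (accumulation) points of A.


A' = {golf}

For each x ∈ X, list the open sets U ∈ τ with x ∈ U, then check whether U ∩ (A ∖ {x}) ≠ ∅ for every such U.
  x = golf: opens ∋ x are {golf, india}, {golf, hotel, india}; each meets A ∖ {golf}, so x IS a limit point.
  x = hotel: open {hotel} ∋ x has {hotel} ∩ (A ∖ {hotel}) = ∅, so x is NOT a limit point.
  x = india: open {golf, india} ∋ x has {golf, india} ∩ (A ∖ {india}) = ∅, so x is NOT a limit point.
Collecting: A' = {golf}.


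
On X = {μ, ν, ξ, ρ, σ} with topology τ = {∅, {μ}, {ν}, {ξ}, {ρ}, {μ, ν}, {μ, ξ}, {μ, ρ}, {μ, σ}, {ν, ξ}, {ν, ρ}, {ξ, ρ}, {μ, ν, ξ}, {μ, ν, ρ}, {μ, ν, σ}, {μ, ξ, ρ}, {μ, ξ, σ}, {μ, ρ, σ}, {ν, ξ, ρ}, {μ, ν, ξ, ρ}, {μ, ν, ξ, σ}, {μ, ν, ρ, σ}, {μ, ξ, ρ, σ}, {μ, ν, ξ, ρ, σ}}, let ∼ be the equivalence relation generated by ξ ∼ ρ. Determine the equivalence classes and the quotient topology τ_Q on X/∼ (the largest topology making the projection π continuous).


X/∼ = {[μ], [ν], [ξ=ρ], [σ]}; |τ_Q| = 12.

Equivalence classes: [μ], [ν], [ξ=ρ], [σ].
Quotient map π: X → X/∼ sends μ ↦ [μ], ν ↦ [ν], ξ ↦ [ξ=ρ], ρ ↦ [ξ=ρ], σ ↦ [σ].
For each subset V ⊆ X/∼, compute π^{-1}(V) ⊆ X and check whether π^{-1}(V) ∈ τ. V is open in τ_Q iff π^{-1}(V) ∈ τ.
  V = {}: π^{-1}(V) = ∅ ∈ τ ✓.
  V = {[μ]}: π^{-1}(V) = {μ} ∈ τ ✓.
  V = {[ν]}: π^{-1}(V) = {ν} ∈ τ ✓.
  V = {[μ], [ν]}: π^{-1}(V) = {μ, ν} ∈ τ ✓.
  V = {[ξ=ρ]}: π^{-1}(V) = {ξ, ρ} ∈ τ ✓.
  V = {[μ], [ξ=ρ]}: π^{-1}(V) = {μ, ξ, ρ} ∈ τ ✓.
  V = {[ν], [ξ=ρ]}: π^{-1}(V) = {ν, ξ, ρ} ∈ τ ✓.
  V = {[μ], [ν], [ξ=ρ]}: π^{-1}(V) = {μ, ν, ξ, ρ} ∈ τ ✓.
  V = {[σ]}: π^{-1}(V) = {σ} ∉ τ ✗.
  V = {[μ], [σ]}: π^{-1}(V) = {μ, σ} ∈ τ ✓.
  V = {[ν], [σ]}: π^{-1}(V) = {ν, σ} ∉ τ ✗.
  V = {[μ], [ν], [σ]}: π^{-1}(V) = {μ, ν, σ} ∈ τ ✓.
  V = {[ξ=ρ], [σ]}: π^{-1}(V) = {ξ, ρ, σ} ∉ τ ✗.
  V = {[μ], [ξ=ρ], [σ]}: π^{-1}(V) = {μ, ξ, ρ, σ} ∈ τ ✓.
  V = {[ν], [ξ=ρ], [σ]}: π^{-1}(V) = {ν, ξ, ρ, σ} ∉ τ ✗.
  V = {[μ], [ν], [ξ=ρ], [σ]}: π^{-1}(V) = {μ, ν, ξ, ρ, σ} ∈ τ ✓.
Open sets in the quotient: τ_Q = {{}, {[μ]}, {[ν]}, {[μ], [ν]}, {[ξ=ρ]}, {[μ], [ξ=ρ]}, {[ν], [ξ=ρ]}, {[μ], [ν], [ξ=ρ]}, {[μ], [σ]}, {[μ], [ν], [σ]}, {[μ], [ξ=ρ], [σ]}, {[μ], [ν], [ξ=ρ], [σ]}} (12 elements).


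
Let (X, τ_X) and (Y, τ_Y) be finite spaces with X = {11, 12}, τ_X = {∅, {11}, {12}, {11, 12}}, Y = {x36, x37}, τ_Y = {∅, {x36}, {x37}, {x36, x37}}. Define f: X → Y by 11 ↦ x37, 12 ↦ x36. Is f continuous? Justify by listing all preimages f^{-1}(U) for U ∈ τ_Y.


f IS continuous.

Compute f^{-1}(U) for each U ∈ τ_Y:
  U = ∅: f^{-1}(U) = ∅ ∈ τ_X ✓.
  U = {x36}: f^{-1}(U) = {12} ∈ τ_X ✓.
  U = {x37}: f^{-1}(U) = {11} ∈ τ_X ✓.
  U = {x36, x37}: f^{-1}(U) = {11, 12} ∈ τ_X ✓.
Every preimage lies in τ_X, so f IS continuous.


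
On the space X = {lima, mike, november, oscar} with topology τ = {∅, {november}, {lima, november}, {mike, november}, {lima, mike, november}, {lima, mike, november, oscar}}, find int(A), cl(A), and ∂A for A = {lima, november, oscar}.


int(A) = {lima, november}, cl(A) = {lima, mike, november, oscar}, ∂A = {mike, oscar}.

Closed sets in (X, τ) are complements of opens:
  closed(X, τ) = {∅, {oscar}, {lima, oscar}, {mike, oscar}, {lima, mike, oscar}, {lima, mike, november, oscar}}.
int(A) = ⋃ {U ∈ τ : U ⊆ A}. Opens contained in A: ∅, {november}, {lima, november}.
Taking the union of these: int(A) = {lima, november}.
cl(A) = ⋂ {C closed : A ⊆ C}. Closed sets containing A: {lima, mike, november, oscar}.
Intersecting these: cl(A) = {lima, mike, november, oscar}.
∂A = cl(A) ∖ int(A) = {lima, mike, november, oscar} ∖ {lima, november} = {mike, oscar}.


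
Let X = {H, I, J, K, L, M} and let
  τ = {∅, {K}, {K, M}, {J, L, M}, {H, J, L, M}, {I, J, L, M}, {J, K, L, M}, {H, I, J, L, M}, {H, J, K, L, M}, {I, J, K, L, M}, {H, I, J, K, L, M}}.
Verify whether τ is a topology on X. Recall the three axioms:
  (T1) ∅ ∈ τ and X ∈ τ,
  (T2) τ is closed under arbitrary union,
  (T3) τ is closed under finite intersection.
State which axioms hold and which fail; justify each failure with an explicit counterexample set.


τ is NOT a topology on X.

Axiom (T1): ∅ ∈ τ? Yes; X ∈ τ? Yes.
Axiom (T2/T3): check pairwise unions and intersections of members of τ.
Counterexample for (T3): {K, M} ∩ {J, L, M} = {M} ∉ τ. Therefore τ is NOT a topology.


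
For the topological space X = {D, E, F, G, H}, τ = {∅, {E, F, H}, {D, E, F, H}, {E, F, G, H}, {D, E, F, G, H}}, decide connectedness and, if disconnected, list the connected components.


(X, τ) is connected.

Find clopen sets (U ∈ τ with X ∖ U ∈ τ):
  U = ∅, X ∖ U = {D, E, F, G, H} — both open, so U is clopen.
  U = {D, E, F, G, H}, X ∖ U = ∅ — both open, so U is clopen.
Only trivial clopens (∅ and X) exist, so (X, τ) is connected.
Compute connected components by grouping points that agree on all clopens:
  component: {D, E, F, G, H}


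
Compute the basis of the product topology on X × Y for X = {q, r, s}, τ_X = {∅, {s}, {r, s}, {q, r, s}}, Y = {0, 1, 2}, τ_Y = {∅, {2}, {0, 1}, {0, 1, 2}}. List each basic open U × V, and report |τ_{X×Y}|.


Basis B = {∅ × ∅, {s} × {2}, {r, s} × {2}, {s} × {0, 1}, {q, r, s} × {2}, {s} × {0, 1, 2}, {r, s} × {0, 1}, {q, r, s} × {0, 1}, {r, s} × {0, 1, 2}, {q, r, s} × {0, 1, 2}}; |τ_{X×Y}| = 16.

Enumerate products U × V with U ∈ τ_X, V ∈ τ_Y (deduplicated):
  ∅ × ∅ = {} (∅)
  {s} × {2} = {(s,2)}
  {r, s} × {2} = {(r,2), (s,2)}
  {s} × {0, 1} = {(s,0), (s,1)}
  {q, r, s} × {2} = {(q,2), (r,2), (s,2)}
  {s} × {0, 1, 2} = {(s,0), (s,1), (s,2)}
  {r, s} × {0, 1} = {(r,0), (r,1), (s,0), (s,1)}
  {q, r, s} × {0, 1} = {(q,0), (q,1), (r,0), (r,1), (s,0), (s,1)}
  {r, s} × {0, 1, 2} = {(r,0), (r,1), (r,2), (s,0), (s,1), (s,2)}
  {q, r, s} × {0, 1, 2} = {(q,0), (q,1), (q,2), (r,0), (r,1), (r,2), (s,0), (s,1), (s,2)}
These 10 distinct sets form the basis B.
Close under arbitrary unions to get τ_{X×Y}; counting gives |τ_{X×Y}| = 16.


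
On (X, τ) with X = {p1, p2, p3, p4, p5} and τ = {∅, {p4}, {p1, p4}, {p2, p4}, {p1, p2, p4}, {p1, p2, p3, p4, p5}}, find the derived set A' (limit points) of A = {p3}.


A' = {p5}

For each x ∈ X, list the open sets U ∈ τ with x ∈ U, then check whether U ∩ (A ∖ {x}) ≠ ∅ for every such U.
  x = p1: open {p1, p4} ∋ x has {p1, p4} ∩ (A ∖ {p1}) = ∅, so x is NOT a limit point.
  x = p2: open {p2, p4} ∋ x has {p2, p4} ∩ (A ∖ {p2}) = ∅, so x is NOT a limit point.
  x = p3: open {p1, p2, p3, p4, p5} ∋ x has {p1, p2, p3, p4, p5} ∩ (A ∖ {p3}) = ∅, so x is NOT a limit point.
  x = p4: open {p4} ∋ x has {p4} ∩ (A ∖ {p4}) = ∅, so x is NOT a limit point.
  x = p5: opens ∋ x are {p1, p2, p3, p4, p5}; each meets A ∖ {p5}, so x IS a limit point.
Collecting: A' = {p5}.


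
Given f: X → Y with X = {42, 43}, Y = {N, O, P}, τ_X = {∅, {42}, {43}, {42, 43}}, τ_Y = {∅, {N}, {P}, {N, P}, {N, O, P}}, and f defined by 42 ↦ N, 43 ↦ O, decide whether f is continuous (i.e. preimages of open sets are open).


f IS continuous.

Compute f^{-1}(U) for each U ∈ τ_Y:
  U = ∅: f^{-1}(U) = ∅ ∈ τ_X ✓.
  U = {N}: f^{-1}(U) = {42} ∈ τ_X ✓.
  U = {P}: f^{-1}(U) = ∅ ∈ τ_X ✓.
  U = {N, P}: f^{-1}(U) = {42} ∈ τ_X ✓.
  U = {N, O, P}: f^{-1}(U) = {42, 43} ∈ τ_X ✓.
Every preimage lies in τ_X, so f IS continuous.


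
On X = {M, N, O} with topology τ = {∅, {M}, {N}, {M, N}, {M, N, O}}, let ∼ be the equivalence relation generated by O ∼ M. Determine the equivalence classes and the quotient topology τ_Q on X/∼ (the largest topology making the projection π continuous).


X/∼ = {[M=O], [N]}; |τ_Q| = 3.

Equivalence classes: [M=O], [N].
Quotient map π: X → X/∼ sends M ↦ [M=O], N ↦ [N], O ↦ [M=O].
For each subset V ⊆ X/∼, compute π^{-1}(V) ⊆ X and check whether π^{-1}(V) ∈ τ. V is open in τ_Q iff π^{-1}(V) ∈ τ.
  V = {}: π^{-1}(V) = ∅ ∈ τ ✓.
  V = {[M=O]}: π^{-1}(V) = {M, O} ∉ τ ✗.
  V = {[N]}: π^{-1}(V) = {N} ∈ τ ✓.
  V = {[M=O], [N]}: π^{-1}(V) = {M, N, O} ∈ τ ✓.
Open sets in the quotient: τ_Q = {{}, {[N]}, {[M=O], [N]}} (3 elements).


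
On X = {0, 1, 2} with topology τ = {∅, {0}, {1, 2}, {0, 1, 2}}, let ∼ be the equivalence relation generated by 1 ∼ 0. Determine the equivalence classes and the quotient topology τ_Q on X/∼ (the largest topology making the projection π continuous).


X/∼ = {[0=1], [2]}; |τ_Q| = 2.

Equivalence classes: [0=1], [2].
Quotient map π: X → X/∼ sends 0 ↦ [0=1], 1 ↦ [0=1], 2 ↦ [2].
For each subset V ⊆ X/∼, compute π^{-1}(V) ⊆ X and check whether π^{-1}(V) ∈ τ. V is open in τ_Q iff π^{-1}(V) ∈ τ.
  V = {}: π^{-1}(V) = ∅ ∈ τ ✓.
  V = {[0=1]}: π^{-1}(V) = {0, 1} ∉ τ ✗.
  V = {[2]}: π^{-1}(V) = {2} ∉ τ ✗.
  V = {[0=1], [2]}: π^{-1}(V) = {0, 1, 2} ∈ τ ✓.
Open sets in the quotient: τ_Q = {{}, {[0=1], [2]}} (2 elements).


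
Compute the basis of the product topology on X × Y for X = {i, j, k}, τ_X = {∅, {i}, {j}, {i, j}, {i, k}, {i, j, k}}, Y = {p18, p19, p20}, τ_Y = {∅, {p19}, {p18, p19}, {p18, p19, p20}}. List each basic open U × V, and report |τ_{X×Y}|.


Basis B = {∅ × ∅, {i} × {p19}, {j} × {p19}, {i} × {p18, p19}, {i, j} × {p19}, {i, k} × {p19}, {j} × {p18, p19}, {i} × {p18, p19, p20}, {i, j, k} × {p19}, {j} × {p18, p19, p20}, {i, j} × {p18, p19}, {i, k} × {p18, p19}, {i, j} × {p18, p19, p20}, {i, k} × {p18, p19, p20}, {i, j, k} × {p18, p19}, {i, j, k} × {p18, p19, p20}}; |τ_{X×Y}| = 40.

Enumerate products U × V with U ∈ τ_X, V ∈ τ_Y (deduplicated):
  ∅ × ∅ = {} (∅)
  {i} × {p19} = {(i,p19)}
  {j} × {p19} = {(j,p19)}
  {i} × {p18, p19} = {(i,p18), (i,p19)}
  {i, j} × {p19} = {(i,p19), (j,p19)}
  {i, k} × {p19} = {(i,p19), (k,p19)}
  {j} × {p18, p19} = {(j,p18), (j,p19)}
  {i} × {p18, p19, p20} = {(i,p18), (i,p19), (i,p20)}
  {i, j, k} × {p19} = {(i,p19), (j,p19), (k,p19)}
  {j} × {p18, p19, p20} = {(j,p18), (j,p19), (j,p20)}
  {i, j} × {p18, p19} = {(i,p18), (i,p19), (j,p18), (j,p19)}
  {i, k} × {p18, p19} = {(i,p18), (i,p19), (k,p18), (k,p19)}
  {i, j} × {p18, p19, p20} = {(i,p18), (i,p19), (i,p20), (j,p18), (j,p19), (j,p20)}
  {i, k} × {p18, p19, p20} = {(i,p18), (i,p19), (i,p20), (k,p18), (k,p19), (k,p20)}
  {i, j, k} × {p18, p19} = {(i,p18), (i,p19), (j,p18), (j,p19), (k,p18), (k,p19)}
  {i, j, k} × {p18, p19, p20} = {(i,p18), (i,p19), (i,p20), (j,p18), (j,p19), (j,p20), (k,p18), (k,p19), (k,p20)}
These 16 distinct sets form the basis B.
Close under arbitrary unions to get τ_{X×Y}; counting gives |τ_{X×Y}| = 40.


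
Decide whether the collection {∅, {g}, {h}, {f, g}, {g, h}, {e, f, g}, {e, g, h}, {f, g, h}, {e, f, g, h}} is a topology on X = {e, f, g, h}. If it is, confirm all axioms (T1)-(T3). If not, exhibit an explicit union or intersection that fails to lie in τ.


τ is NOT a topology on X.

Axiom (T1): ∅ ∈ τ? Yes; X ∈ τ? Yes.
Axiom (T2/T3): check pairwise unions and intersections of members of τ.
Counterexample for (T3): {e, f, g} ∩ {e, g, h} = {e, g} ∉ τ. Therefore τ is NOT a topology.


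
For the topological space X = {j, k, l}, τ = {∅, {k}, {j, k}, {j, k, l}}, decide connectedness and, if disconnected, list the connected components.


(X, τ) is connected.

Find clopen sets (U ∈ τ with X ∖ U ∈ τ):
  U = ∅, X ∖ U = {j, k, l} — both open, so U is clopen.
  U = {j, k, l}, X ∖ U = ∅ — both open, so U is clopen.
Only trivial clopens (∅ and X) exist, so (X, τ) is connected.
Compute connected components by grouping points that agree on all clopens:
  component: {j, k, l}


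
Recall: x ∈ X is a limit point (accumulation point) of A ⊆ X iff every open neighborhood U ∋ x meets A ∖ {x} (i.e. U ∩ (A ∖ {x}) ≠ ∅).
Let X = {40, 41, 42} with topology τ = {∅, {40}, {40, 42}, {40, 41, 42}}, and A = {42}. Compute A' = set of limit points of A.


A' = {41}

For each x ∈ X, list the open sets U ∈ τ with x ∈ U, then check whether U ∩ (A ∖ {x}) ≠ ∅ for every such U.
  x = 40: open {40} ∋ x has {40} ∩ (A ∖ {40}) = ∅, so x is NOT a limit point.
  x = 41: opens ∋ x are {40, 41, 42}; each meets A ∖ {41}, so x IS a limit point.
  x = 42: open {40, 42} ∋ x has {40, 42} ∩ (A ∖ {42}) = ∅, so x is NOT a limit point.
Collecting: A' = {41}.


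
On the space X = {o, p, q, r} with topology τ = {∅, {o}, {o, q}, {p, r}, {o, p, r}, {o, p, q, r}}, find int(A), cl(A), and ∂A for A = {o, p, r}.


int(A) = {o, p, r}, cl(A) = {o, p, q, r}, ∂A = {q}.

Closed sets in (X, τ) are complements of opens:
  closed(X, τ) = {∅, {q}, {o, q}, {p, r}, {p, q, r}, {o, p, q, r}}.
int(A) = ⋃ {U ∈ τ : U ⊆ A}. Opens contained in A: ∅, {o}, {p, r}, {o, p, r}.
Taking the union of these: int(A) = {o, p, r}.
cl(A) = ⋂ {C closed : A ⊆ C}. Closed sets containing A: {o, p, q, r}.
Intersecting these: cl(A) = {o, p, q, r}.
∂A = cl(A) ∖ int(A) = {o, p, q, r} ∖ {o, p, r} = {q}.


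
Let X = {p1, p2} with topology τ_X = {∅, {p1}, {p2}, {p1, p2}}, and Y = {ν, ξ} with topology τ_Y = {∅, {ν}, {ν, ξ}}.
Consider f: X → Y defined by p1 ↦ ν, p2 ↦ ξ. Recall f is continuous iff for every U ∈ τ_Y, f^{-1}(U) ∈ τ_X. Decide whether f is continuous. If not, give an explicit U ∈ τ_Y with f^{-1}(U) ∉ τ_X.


f IS continuous.

Compute f^{-1}(U) for each U ∈ τ_Y:
  U = ∅: f^{-1}(U) = ∅ ∈ τ_X ✓.
  U = {ν}: f^{-1}(U) = {p1} ∈ τ_X ✓.
  U = {ν, ξ}: f^{-1}(U) = {p1, p2} ∈ τ_X ✓.
Every preimage lies in τ_X, so f IS continuous.


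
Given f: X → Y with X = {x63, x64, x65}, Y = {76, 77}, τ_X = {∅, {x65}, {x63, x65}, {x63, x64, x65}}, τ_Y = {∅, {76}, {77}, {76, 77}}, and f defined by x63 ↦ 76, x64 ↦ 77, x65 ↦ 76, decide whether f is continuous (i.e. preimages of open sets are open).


f is NOT continuous.

Compute f^{-1}(U) for each U ∈ τ_Y:
  U = ∅: f^{-1}(U) = ∅ ∈ τ_X ✓.
  U = {76}: f^{-1}(U) = {x63, x65} ∈ τ_X ✓.
  U = {77}: f^{-1}(U) = {x64} ∉ τ_X ✗.
  U = {76, 77}: f^{-1}(U) = {x63, x64, x65} ∈ τ_X ✓.
Found U = {77} with f^{-1}(U) = {x64} not in τ_X. Therefore f is NOT continuous.


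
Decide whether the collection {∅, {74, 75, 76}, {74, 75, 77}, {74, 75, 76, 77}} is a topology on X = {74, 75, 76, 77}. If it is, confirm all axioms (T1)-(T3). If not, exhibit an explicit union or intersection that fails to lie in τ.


τ is NOT a topology on X.

Axiom (T1): ∅ ∈ τ? Yes; X ∈ τ? Yes.
Axiom (T2/T3): check pairwise unions and intersections of members of τ.
Counterexample for (T3): {74, 75, 76} ∩ {74, 75, 77} = {74, 75} ∉ τ. Therefore τ is NOT a topology.


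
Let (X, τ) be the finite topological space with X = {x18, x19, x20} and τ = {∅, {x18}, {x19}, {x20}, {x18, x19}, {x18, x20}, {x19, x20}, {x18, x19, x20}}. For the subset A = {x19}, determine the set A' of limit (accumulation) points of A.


A' = ∅

For each x ∈ X, list the open sets U ∈ τ with x ∈ U, then check whether U ∩ (A ∖ {x}) ≠ ∅ for every such U.
  x = x18: open {x18} ∋ x has {x18} ∩ (A ∖ {x18}) = ∅, so x is NOT a limit point.
  x = x19: open {x19} ∋ x has {x19} ∩ (A ∖ {x19}) = ∅, so x is NOT a limit point.
  x = x20: open {x20} ∋ x has {x20} ∩ (A ∖ {x20}) = ∅, so x is NOT a limit point.
Collecting: A' = ∅.


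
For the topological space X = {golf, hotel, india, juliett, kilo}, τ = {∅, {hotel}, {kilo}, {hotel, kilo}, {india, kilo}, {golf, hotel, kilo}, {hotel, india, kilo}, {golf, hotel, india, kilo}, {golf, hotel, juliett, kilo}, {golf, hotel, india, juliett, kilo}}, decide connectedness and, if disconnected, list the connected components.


(X, τ) is connected.

Find clopen sets (U ∈ τ with X ∖ U ∈ τ):
  U = ∅, X ∖ U = {golf, hotel, india, juliett, kilo} — both open, so U is clopen.
  U = {golf, hotel, india, juliett, kilo}, X ∖ U = ∅ — both open, so U is clopen.
Only trivial clopens (∅ and X) exist, so (X, τ) is connected.
Compute connected components by grouping points that agree on all clopens:
  component: {golf, hotel, india, juliett, kilo}


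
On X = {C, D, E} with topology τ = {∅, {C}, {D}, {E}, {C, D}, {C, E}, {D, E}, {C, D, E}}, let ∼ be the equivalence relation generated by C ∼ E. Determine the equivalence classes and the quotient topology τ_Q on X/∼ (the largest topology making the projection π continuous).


X/∼ = {[C=E], [D]}; |τ_Q| = 4.

Equivalence classes: [C=E], [D].
Quotient map π: X → X/∼ sends C ↦ [C=E], D ↦ [D], E ↦ [C=E].
For each subset V ⊆ X/∼, compute π^{-1}(V) ⊆ X and check whether π^{-1}(V) ∈ τ. V is open in τ_Q iff π^{-1}(V) ∈ τ.
  V = {}: π^{-1}(V) = ∅ ∈ τ ✓.
  V = {[C=E]}: π^{-1}(V) = {C, E} ∈ τ ✓.
  V = {[D]}: π^{-1}(V) = {D} ∈ τ ✓.
  V = {[C=E], [D]}: π^{-1}(V) = {C, D, E} ∈ τ ✓.
Open sets in the quotient: τ_Q = {{}, {[C=E]}, {[D]}, {[C=E], [D]}} (4 elements).


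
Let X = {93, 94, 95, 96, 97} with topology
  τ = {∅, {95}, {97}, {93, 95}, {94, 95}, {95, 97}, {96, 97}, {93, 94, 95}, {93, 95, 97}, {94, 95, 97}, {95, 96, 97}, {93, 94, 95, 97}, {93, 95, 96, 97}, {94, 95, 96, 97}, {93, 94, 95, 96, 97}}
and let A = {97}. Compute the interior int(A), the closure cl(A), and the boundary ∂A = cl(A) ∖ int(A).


int(A) = {97}, cl(A) = {96, 97}, ∂A = {96}.

Closed sets in (X, τ) are complements of opens:
  closed(X, τ) = {∅, {93}, {94}, {96}, {93, 94}, {93, 96}, {94, 96}, {96, 97}, {93, 94, 95}, {93, 94, 96}, {93, 96, 97}, {94, 96, 97}, {93, 94, 95, 96}, {93, 94, 96, 97}, {93, 94, 95, 96, 97}}.
int(A) = ⋃ {U ∈ τ : U ⊆ A}. Opens contained in A: ∅, {97}.
Taking the union of these: int(A) = {97}.
cl(A) = ⋂ {C closed : A ⊆ C}. Closed sets containing A: {96, 97}, {93, 96, 97}, {94, 96, 97}, {93, 94, 96, 97}, {93, 94, 95, 96, 97}.
Intersecting these: cl(A) = {96, 97}.
∂A = cl(A) ∖ int(A) = {96, 97} ∖ {97} = {96}.


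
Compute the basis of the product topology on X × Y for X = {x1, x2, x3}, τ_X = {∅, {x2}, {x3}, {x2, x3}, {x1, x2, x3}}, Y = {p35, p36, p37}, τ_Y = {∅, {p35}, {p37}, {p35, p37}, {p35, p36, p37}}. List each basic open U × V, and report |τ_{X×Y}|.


Basis B = {∅ × ∅, {x2} × {p35}, {x2} × {p37}, {x3} × {p35}, {x3} × {p37}, {x2} × {p35, p37}, {x2, x3} × {p35}, {x2, x3} × {p37}, {x3} × {p35, p37}, {x1, x2, x3} × {p35}, {x1, x2, x3} × {p37}, {x2} × {p35, p36, p37}, {x3} × {p35, p36, p37}, {x2, x3} × {p35, p37}, {x1, x2, x3} × {p35, p37}, {x2, x3} × {p35, p36, p37}, {x1, x2, x3} × {p35, p36, p37}}; |τ_{X×Y}| = 48.

Enumerate products U × V with U ∈ τ_X, V ∈ τ_Y (deduplicated):
  ∅ × ∅ = {} (∅)
  {x2} × {p35} = {(x2,p35)}
  {x2} × {p37} = {(x2,p37)}
  {x3} × {p35} = {(x3,p35)}
  {x3} × {p37} = {(x3,p37)}
  {x2} × {p35, p37} = {(x2,p35), (x2,p37)}
  {x2, x3} × {p35} = {(x2,p35), (x3,p35)}
  {x2, x3} × {p37} = {(x2,p37), (x3,p37)}
  {x3} × {p35, p37} = {(x3,p35), (x3,p37)}
  {x1, x2, x3} × {p35} = {(x1,p35), (x2,p35), (x3,p35)}
  {x1, x2, x3} × {p37} = {(x1,p37), (x2,p37), (x3,p37)}
  {x2} × {p35, p36, p37} = {(x2,p35), (x2,p36), (x2,p37)}
  {x3} × {p35, p36, p37} = {(x3,p35), (x3,p36), (x3,p37)}
  {x2, x3} × {p35, p37} = {(x2,p35), (x2,p37), (x3,p35), (x3,p37)}
  {x1, x2, x3} × {p35, p37} = {(x1,p35), (x1,p37), (x2,p35), (x2,p37), (x3,p35), (x3,p37)}
  {x2, x3} × {p35, p36, p37} = {(x2,p35), (x2,p36), (x2,p37), (x3,p35), (x3,p36), (x3,p37)}
  {x1, x2, x3} × {p35, p36, p37} = {(x1,p35), (x1,p36), (x1,p37), (x2,p35), (x2,p36), (x2,p37), (x3,p35), (x3,p36), (x3,p37)}
These 17 distinct sets form the basis B.
Close under arbitrary unions to get τ_{X×Y}; counting gives |τ_{X×Y}| = 48.


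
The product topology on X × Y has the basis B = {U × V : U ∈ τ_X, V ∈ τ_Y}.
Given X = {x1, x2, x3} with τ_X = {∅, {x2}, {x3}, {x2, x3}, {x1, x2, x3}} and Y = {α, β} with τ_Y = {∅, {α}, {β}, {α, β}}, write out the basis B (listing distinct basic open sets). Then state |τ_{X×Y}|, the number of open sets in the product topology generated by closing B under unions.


Basis B = {∅ × ∅, {x2} × {α}, {x2} × {β}, {x3} × {α}, {x3} × {β}, {x2} × {α, β}, {x2, x3} × {α}, {x2, x3} × {β}, {x3} × {α, β}, {x1, x2, x3} × {α}, {x1, x2, x3} × {β}, {x2, x3} × {α, β}, {x1, x2, x3} × {α, β}}; |τ_{X×Y}| = 25.

Enumerate products U × V with U ∈ τ_X, V ∈ τ_Y (deduplicated):
  ∅ × ∅ = {} (∅)
  {x2} × {α} = {(x2,α)}
  {x2} × {β} = {(x2,β)}
  {x3} × {α} = {(x3,α)}
  {x3} × {β} = {(x3,β)}
  {x2} × {α, β} = {(x2,α), (x2,β)}
  {x2, x3} × {α} = {(x2,α), (x3,α)}
  {x2, x3} × {β} = {(x2,β), (x3,β)}
  {x3} × {α, β} = {(x3,α), (x3,β)}
  {x1, x2, x3} × {α} = {(x1,α), (x2,α), (x3,α)}
  {x1, x2, x3} × {β} = {(x1,β), (x2,β), (x3,β)}
  {x2, x3} × {α, β} = {(x2,α), (x2,β), (x3,α), (x3,β)}
  {x1, x2, x3} × {α, β} = {(x1,α), (x1,β), (x2,α), (x2,β), (x3,α), (x3,β)}
These 13 distinct sets form the basis B.
Close under arbitrary unions to get τ_{X×Y}; counting gives |τ_{X×Y}| = 25.


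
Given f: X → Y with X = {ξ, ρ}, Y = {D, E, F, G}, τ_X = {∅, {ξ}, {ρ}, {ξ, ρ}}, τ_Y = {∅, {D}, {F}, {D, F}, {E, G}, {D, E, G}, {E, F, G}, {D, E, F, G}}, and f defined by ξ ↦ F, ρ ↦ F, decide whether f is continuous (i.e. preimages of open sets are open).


f IS continuous.

Compute f^{-1}(U) for each U ∈ τ_Y:
  U = ∅: f^{-1}(U) = ∅ ∈ τ_X ✓.
  U = {D}: f^{-1}(U) = ∅ ∈ τ_X ✓.
  U = {F}: f^{-1}(U) = {ξ, ρ} ∈ τ_X ✓.
  U = {D, F}: f^{-1}(U) = {ξ, ρ} ∈ τ_X ✓.
  U = {E, G}: f^{-1}(U) = ∅ ∈ τ_X ✓.
  U = {D, E, G}: f^{-1}(U) = ∅ ∈ τ_X ✓.
  U = {E, F, G}: f^{-1}(U) = {ξ, ρ} ∈ τ_X ✓.
  U = {D, E, F, G}: f^{-1}(U) = {ξ, ρ} ∈ τ_X ✓.
Every preimage lies in τ_X, so f IS continuous.


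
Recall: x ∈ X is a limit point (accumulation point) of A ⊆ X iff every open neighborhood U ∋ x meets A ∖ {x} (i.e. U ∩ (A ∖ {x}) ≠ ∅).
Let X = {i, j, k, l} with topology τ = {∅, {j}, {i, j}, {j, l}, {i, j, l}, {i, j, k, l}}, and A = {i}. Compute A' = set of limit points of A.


A' = {k}

For each x ∈ X, list the open sets U ∈ τ with x ∈ U, then check whether U ∩ (A ∖ {x}) ≠ ∅ for every such U.
  x = i: open {i, j} ∋ x has {i, j} ∩ (A ∖ {i}) = ∅, so x is NOT a limit point.
  x = j: open {j} ∋ x has {j} ∩ (A ∖ {j}) = ∅, so x is NOT a limit point.
  x = k: opens ∋ x are {i, j, k, l}; each meets A ∖ {k}, so x IS a limit point.
  x = l: open {j, l} ∋ x has {j, l} ∩ (A ∖ {l}) = ∅, so x is NOT a limit point.
Collecting: A' = {k}.


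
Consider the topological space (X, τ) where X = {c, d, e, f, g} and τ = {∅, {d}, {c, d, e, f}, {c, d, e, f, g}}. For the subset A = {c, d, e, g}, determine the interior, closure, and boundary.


int(A) = {d}, cl(A) = {c, d, e, f, g}, ∂A = {c, e, f, g}.

Closed sets in (X, τ) are complements of opens:
  closed(X, τ) = {∅, {g}, {c, e, f, g}, {c, d, e, f, g}}.
int(A) = ⋃ {U ∈ τ : U ⊆ A}. Opens contained in A: ∅, {d}.
Taking the union of these: int(A) = {d}.
cl(A) = ⋂ {C closed : A ⊆ C}. Closed sets containing A: {c, d, e, f, g}.
Intersecting these: cl(A) = {c, d, e, f, g}.
∂A = cl(A) ∖ int(A) = {c, d, e, f, g} ∖ {d} = {c, e, f, g}.


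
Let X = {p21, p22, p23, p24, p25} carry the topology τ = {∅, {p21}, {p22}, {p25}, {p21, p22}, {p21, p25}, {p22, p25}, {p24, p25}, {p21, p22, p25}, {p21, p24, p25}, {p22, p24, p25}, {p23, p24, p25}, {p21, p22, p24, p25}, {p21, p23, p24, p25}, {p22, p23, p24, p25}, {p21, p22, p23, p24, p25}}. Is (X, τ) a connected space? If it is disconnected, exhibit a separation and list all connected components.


(X, τ) is disconnected; components = [{p21}, {p22}, {p23, p24, p25}].

Find clopen sets (U ∈ τ with X ∖ U ∈ τ):
  U = ∅, X ∖ U = {p21, p22, p23, p24, p25} — both open, so U is clopen.
  U = {p21}, X ∖ U = {p22, p23, p24, p25} — both open, so U is clopen.
  U = {p22}, X ∖ U = {p21, p23, p24, p25} — both open, so U is clopen.
  U = {p21, p22}, X ∖ U = {p23, p24, p25} — both open, so U is clopen.
  U = {p23, p24, p25}, X ∖ U = {p21, p22} — both open, so U is clopen.
  U = {p21, p23, p24, p25}, X ∖ U = {p22} — both open, so U is clopen.
  U = {p22, p23, p24, p25}, X ∖ U = {p21} — both open, so U is clopen.
  U = {p21, p22, p23, p24, p25}, X ∖ U = ∅ — both open, so U is clopen.
Nontrivial clopen(s) exist: e.g. {p22}. So (X, τ) is disconnected.
Compute connected components by grouping points that agree on all clopens:
  component: {p21}
  component: {p22}
  component: {p23, p24, p25}


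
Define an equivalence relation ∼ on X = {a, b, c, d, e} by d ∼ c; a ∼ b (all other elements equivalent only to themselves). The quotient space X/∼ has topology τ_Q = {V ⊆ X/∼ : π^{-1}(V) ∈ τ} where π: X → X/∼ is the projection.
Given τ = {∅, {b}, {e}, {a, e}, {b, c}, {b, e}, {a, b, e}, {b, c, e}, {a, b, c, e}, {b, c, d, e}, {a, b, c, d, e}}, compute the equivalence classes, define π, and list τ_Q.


X/∼ = {[a=b], [c=d], [e]}; |τ_Q| = 4.

Equivalence classes: [a=b], [c=d], [e].
Quotient map π: X → X/∼ sends a ↦ [a=b], b ↦ [a=b], c ↦ [c=d], d ↦ [c=d], e ↦ [e].
For each subset V ⊆ X/∼, compute π^{-1}(V) ⊆ X and check whether π^{-1}(V) ∈ τ. V is open in τ_Q iff π^{-1}(V) ∈ τ.
  V = {}: π^{-1}(V) = ∅ ∈ τ ✓.
  V = {[a=b]}: π^{-1}(V) = {a, b} ∉ τ ✗.
  V = {[c=d]}: π^{-1}(V) = {c, d} ∉ τ ✗.
  V = {[a=b], [c=d]}: π^{-1}(V) = {a, b, c, d} ∉ τ ✗.
  V = {[e]}: π^{-1}(V) = {e} ∈ τ ✓.
  V = {[a=b], [e]}: π^{-1}(V) = {a, b, e} ∈ τ ✓.
  V = {[c=d], [e]}: π^{-1}(V) = {c, d, e} ∉ τ ✗.
  V = {[a=b], [c=d], [e]}: π^{-1}(V) = {a, b, c, d, e} ∈ τ ✓.
Open sets in the quotient: τ_Q = {{}, {[e]}, {[a=b], [e]}, {[a=b], [c=d], [e]}} (4 elements).


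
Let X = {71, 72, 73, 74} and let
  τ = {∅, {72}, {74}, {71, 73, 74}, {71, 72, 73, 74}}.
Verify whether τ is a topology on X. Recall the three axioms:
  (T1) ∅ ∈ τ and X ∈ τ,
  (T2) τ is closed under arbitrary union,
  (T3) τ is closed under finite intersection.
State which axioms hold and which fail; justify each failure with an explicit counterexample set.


τ is NOT a topology on X.

Axiom (T1): ∅ ∈ τ? Yes; X ∈ τ? Yes.
Axiom (T2/T3): check pairwise unions and intersections of members of τ.
Counterexample for (T2): {72} ∪ {74} = {72, 74} ∉ τ. Therefore τ is NOT a topology.


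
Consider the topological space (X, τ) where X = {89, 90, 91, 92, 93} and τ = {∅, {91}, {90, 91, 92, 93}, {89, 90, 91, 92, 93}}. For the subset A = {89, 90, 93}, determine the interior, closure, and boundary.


int(A) = ∅, cl(A) = {89, 90, 92, 93}, ∂A = {89, 90, 92, 93}.

Closed sets in (X, τ) are complements of opens:
  closed(X, τ) = {∅, {89}, {89, 90, 92, 93}, {89, 90, 91, 92, 93}}.
int(A) = ⋃ {U ∈ τ : U ⊆ A}. Opens contained in A: ∅.
Taking the union of these: int(A) = ∅.
cl(A) = ⋂ {C closed : A ⊆ C}. Closed sets containing A: {89, 90, 92, 93}, {89, 90, 91, 92, 93}.
Intersecting these: cl(A) = {89, 90, 92, 93}.
∂A = cl(A) ∖ int(A) = {89, 90, 92, 93} ∖ ∅ = {89, 90, 92, 93}.


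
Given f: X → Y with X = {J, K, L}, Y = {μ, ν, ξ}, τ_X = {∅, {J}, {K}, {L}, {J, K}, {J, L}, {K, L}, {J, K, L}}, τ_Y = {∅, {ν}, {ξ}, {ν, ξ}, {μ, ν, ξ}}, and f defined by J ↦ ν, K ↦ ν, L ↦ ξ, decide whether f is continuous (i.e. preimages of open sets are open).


f IS continuous.

Compute f^{-1}(U) for each U ∈ τ_Y:
  U = ∅: f^{-1}(U) = ∅ ∈ τ_X ✓.
  U = {ν}: f^{-1}(U) = {J, K} ∈ τ_X ✓.
  U = {ξ}: f^{-1}(U) = {L} ∈ τ_X ✓.
  U = {ν, ξ}: f^{-1}(U) = {J, K, L} ∈ τ_X ✓.
  U = {μ, ν, ξ}: f^{-1}(U) = {J, K, L} ∈ τ_X ✓.
Every preimage lies in τ_X, so f IS continuous.
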